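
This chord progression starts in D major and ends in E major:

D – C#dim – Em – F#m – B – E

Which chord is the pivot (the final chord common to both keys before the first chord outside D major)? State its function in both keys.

Chords diatonic to D major: D, Em, F#m, G, A, Bm, C#dim.
Reading the progression, the first chord not in that set is B, so the modulation leaves D major there.
The chord immediately before B is F#m, which is diatonic to both keys: iii in D major and ii in E major.

F#m — iii in D major, ii in E major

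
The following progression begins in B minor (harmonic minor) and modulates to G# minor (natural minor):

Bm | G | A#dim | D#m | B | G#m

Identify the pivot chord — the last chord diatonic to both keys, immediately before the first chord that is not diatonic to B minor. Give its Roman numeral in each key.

A#dim — vii° in B minor, ii° in G# minor

Chords diatonic to B minor: Bm, C#dim, Daug, Em, F#, G, A#dim.
Reading the progression, the first chord not in that set is D#m, so the modulation leaves B minor there.
The chord immediately before D#m is A#dim, which is diatonic to both keys: vii° in B minor and ii° in G# minor.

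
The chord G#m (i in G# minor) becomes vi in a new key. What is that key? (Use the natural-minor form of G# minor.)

The numeral vi denotes a minor triad on scale degree 6. With G# on degree 6, the tonic of the new key is B.
Degree 6 carries a minor triad in major keys, so the destination is B major.
Check: the diatonic triads of B major are B (I), C#m (ii), D#m (iii), E (IV), F# (V), G#m (vi), A#dim (vii°) — G#m is indeed vi.

B major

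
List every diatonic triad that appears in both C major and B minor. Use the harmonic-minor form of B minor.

Triads in C major: C (I), Dm (ii), Em (iii), F (IV), G (V), Am (vi), Bdim (vii°).
Triads in B minor (harmonic minor): Bm (i), C#dim (ii°), Daug (III+), Em (iv), F# (V), G (VI), A#dim (vii°).
Shared triads with their functions: Em (iii in C major, iv in B minor); G (V in C major, VI in B minor).

Em, G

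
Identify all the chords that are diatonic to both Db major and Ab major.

Db, Fm, Ab, Bbm

Triads in Db major: Db (I), Ebm (ii), Fm (iii), Gb (IV), Ab (V), Bbm (vi), Cdim (vii°).
Triads in Ab major: Ab (I), Bbm (ii), Cm (iii), Db (IV), Eb (V), Fm (vi), Gdim (vii°).
Shared triads with their functions: Db (I in Db major, IV in Ab major); Fm (iii in Db major, vi in Ab major); Ab (V in Db major, I in Ab major); Bbm (vi in Db major, ii in Ab major).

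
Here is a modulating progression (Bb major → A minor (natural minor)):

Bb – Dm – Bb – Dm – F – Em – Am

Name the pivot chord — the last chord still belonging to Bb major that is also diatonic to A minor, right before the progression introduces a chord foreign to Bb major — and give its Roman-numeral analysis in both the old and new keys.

Chords diatonic to Bb major: Bb, Cm, Dm, Eb, F, Gm, Adim.
Reading the progression, the first chord not in that set is Em, so the modulation leaves Bb major there.
The chord immediately before Em is F, which is diatonic to both keys: V in Bb major and VI in A minor.

F — V in Bb major, VI in A minor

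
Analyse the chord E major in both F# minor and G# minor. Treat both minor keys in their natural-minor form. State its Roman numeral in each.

VII in F# minor; VI in G# minor

The scale of F# minor (natural minor) is F# G# A B C# D E; E is degree 7, and the triad built there (E-G#-B) is major, so it is VII.
The scale of G# minor (natural minor) is G# A# B C# D# E F#; E is degree 6, and the triad built there (E-G#-B) is major, so it is VI.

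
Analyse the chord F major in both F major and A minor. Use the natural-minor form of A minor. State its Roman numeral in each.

The scale of F major is F G A Bb C D E; F is degree 1, and the triad built there (F-A-C) is major, so it is I.
The scale of A minor (natural minor) is A B C D E F G; F is degree 6, and the triad built there (F-A-C) is major, so it is VI.

I in F major; VI in A minor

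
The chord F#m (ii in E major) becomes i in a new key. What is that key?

F# minor

The numeral i denotes a minor triad on scale degree 1. With F# on degree 1, the tonic of the new key is F#.
Degree 1 carries a minor triad in minor keys, so the destination is F# minor.
Check: the diatonic triads of F# minor (natural minor) are F#m (i), G#dim (ii°), A (III), Bm (iv), C#m (v), D (VI), E (VII) — F#m is indeed i.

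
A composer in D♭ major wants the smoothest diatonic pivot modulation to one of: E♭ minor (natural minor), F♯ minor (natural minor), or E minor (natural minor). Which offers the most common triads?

Triads of D♭ major: D♭ (I), E♭m (ii), Fm (iii), G♭ (IV), A♭ (V), B♭m (vi), Cdim (vii°).
E♭ minor (natural minor) shares 4: D♭, E♭m, G♭, B♭m.
F♯ minor (natural minor) shares 0: none.
E minor (natural minor) shares 0: none.
The most common triads (4) are shared with E♭ minor.

E♭ minor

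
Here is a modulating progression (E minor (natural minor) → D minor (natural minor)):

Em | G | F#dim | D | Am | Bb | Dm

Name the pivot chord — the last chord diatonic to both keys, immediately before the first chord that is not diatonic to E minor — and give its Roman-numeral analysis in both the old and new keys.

Chords diatonic to E minor: Em, F#dim, G, Am, Bm, C, D.
Reading the progression, the first chord not in that set is Bb, so the modulation leaves E minor there.
The chord immediately before Bb is Am, which is diatonic to both keys: iv in E minor and v in D minor.

Am — iv in E minor, v in D minor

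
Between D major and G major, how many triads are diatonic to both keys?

Diatonic triads of D major: D major (I), E minor (ii), F# minor (iii), G major (IV), A major (V), B minor (vi), C# diminished (vii°).
Diatonic triads of G major: G major (I), A minor (ii), B minor (iii), C major (IV), D major (V), E minor (vi), F# diminished (vii°).
Matching root and quality in both lists: D major, E minor, G major, B minor.
That gives 4 common triads.

4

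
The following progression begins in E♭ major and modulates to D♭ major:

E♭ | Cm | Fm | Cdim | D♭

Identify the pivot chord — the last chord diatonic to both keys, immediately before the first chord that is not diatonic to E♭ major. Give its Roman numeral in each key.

Fm — ii in E♭ major, iii in D♭ major

Chords diatonic to E♭ major: E♭, Fm, Gm, A♭, B♭, Cm, Ddim.
Reading the progression, the first chord not in that set is Cdim, so the modulation leaves E♭ major there.
The chord immediately before Cdim is Fm, which is diatonic to both keys: ii in E♭ major and iii in D♭ major.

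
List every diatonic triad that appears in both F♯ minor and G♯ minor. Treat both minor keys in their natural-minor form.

Triads in F♯ minor (natural minor): F♯ minor (i), G♯ diminished (ii°), A major (III), B minor (iv), C♯ minor (v), D major (VI), E major (VII).
Triads in G♯ minor (natural minor): G♯ minor (i), A♯ diminished (ii°), B major (III), C♯ minor (iv), D♯ minor (v), E major (VI), F♯ major (VII).
Shared triads with their functions: C♯ minor (v in F♯ minor, iv in G♯ minor); E major (VII in F♯ minor, VI in G♯ minor).

C♯m, E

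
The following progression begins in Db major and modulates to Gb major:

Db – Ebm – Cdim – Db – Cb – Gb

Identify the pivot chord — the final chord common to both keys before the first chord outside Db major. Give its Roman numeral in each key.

Db — I in Db major, V in Gb major

Chords diatonic to Db major: Db, Ebm, Fm, Gb, Ab, Bbm, Cdim.
Reading the progression, the first chord not in that set is Cb, so the modulation leaves Db major there.
The chord immediately before Cb is Db, which is diatonic to both keys: I in Db major and V in Gb major.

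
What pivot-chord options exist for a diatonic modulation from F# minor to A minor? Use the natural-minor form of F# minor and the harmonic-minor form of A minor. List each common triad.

Triads in F# minor (natural minor): F# minor (i), G# diminished (ii°), A major (III), B minor (iv), C# minor (v), D major (VI), E major (VII).
Triads in A minor (harmonic minor): A minor (i), B diminished (ii°), C augmented (III+), D minor (iv), E major (V), F major (VI), G# diminished (vii°).
Shared triads with their functions: G# diminished (ii° in F# minor, vii° in A minor); E major (VII in F# minor, V in A minor).

G#dim, E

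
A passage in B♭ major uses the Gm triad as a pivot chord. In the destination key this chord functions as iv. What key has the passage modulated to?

D minor

The numeral iv denotes a minor triad on scale degree 4. With G on degree 4, the tonic of the new key is D.
Degree 4 carries a minor triad in minor keys, so the destination is D minor.
Check: the diatonic triads of D minor (natural minor) are Dm (i), Edim (ii°), F (III), Gm (iv), Am (v), B♭ (VI), C (VII) — Gm is indeed iv.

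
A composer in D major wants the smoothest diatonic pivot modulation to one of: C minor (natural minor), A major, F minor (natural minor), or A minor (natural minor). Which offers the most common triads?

A major

Triads of D major: D major (I), E minor (ii), F# minor (iii), G major (IV), A major (V), B minor (vi), C# diminished (vii°).
C minor (natural minor) shares 0: none.
A major shares 4: D, F#m, A, Bm.
F minor (natural minor) shares 0: none.
A minor (natural minor) shares 2: Em, G.
The most common triads (4) are shared with A major.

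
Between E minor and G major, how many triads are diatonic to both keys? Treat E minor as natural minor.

7

Diatonic triads of E minor (natural minor): Em (i), F#dim (ii°), G (III), Am (iv), Bm (v), C (VI), D (VII).
Diatonic triads of G major: G (I), Am (ii), Bm (iii), C (IV), D (V), Em (vi), F#dim (vii°).
Matching root and quality in both lists: Em, F#dim, G, Am, Bm, C, D.
That gives 7 common triads.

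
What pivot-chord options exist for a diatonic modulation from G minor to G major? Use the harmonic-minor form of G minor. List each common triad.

D, F#dim

Triads in G minor (harmonic minor): Gm (i), Adim (ii°), Bbaug (III+), Cm (iv), D (V), Eb (VI), F#dim (vii°).
Triads in G major: G (I), Am (ii), Bm (iii), C (IV), D (V), Em (vi), F#dim (vii°).
Shared triads with their functions: D (V in G minor, V in G major); F#dim (vii° in G minor, vii° in G major).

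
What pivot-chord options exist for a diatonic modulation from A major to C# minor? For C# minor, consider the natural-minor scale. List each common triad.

A, C#m, E, F#m

Triads in A major: A major (I), B minor (ii), C# minor (iii), D major (IV), E major (V), F# minor (vi), G# diminished (vii°).
Triads in C# minor (natural minor): C# minor (i), D# diminished (ii°), E major (III), F# minor (iv), G# minor (v), A major (VI), B major (VII).
Shared triads with their functions: A major (I in A major, VI in C# minor); C# minor (iii in A major, i in C# minor); E major (V in A major, III in C# minor); F# minor (vi in A major, iv in C# minor).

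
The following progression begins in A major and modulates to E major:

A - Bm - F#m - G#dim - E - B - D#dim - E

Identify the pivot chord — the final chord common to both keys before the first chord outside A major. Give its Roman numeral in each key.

E — V in A major, I in E major

Chords diatonic to A major: A, Bm, C#m, D, E, F#m, G#dim.
Reading the progression, the first chord not in that set is B, so the modulation leaves A major there.
The chord immediately before B is E, which is diatonic to both keys: V in A major and I in E major.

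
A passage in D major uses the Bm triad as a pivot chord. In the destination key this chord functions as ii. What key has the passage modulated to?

The numeral ii denotes a minor triad on scale degree 2. With B on degree 2, the tonic of the new key is A.
Degree 2 carries a minor triad in major keys, so the destination is A major.
Check: the diatonic triads of A major are A (I), Bm (ii), C#m (iii), D (IV), E (V), F#m (vi), G#dim (vii°) — Bm is indeed ii.

A major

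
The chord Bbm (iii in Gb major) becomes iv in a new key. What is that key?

F minor

The numeral iv denotes a minor triad on scale degree 4. With Bb on degree 4, the tonic of the new key is F.
Degree 4 carries a minor triad in minor keys, so the destination is F minor.
Check: the diatonic triads of F minor (natural minor) are Fm (i), Gdim (ii°), Ab (III), Bbm (iv), Cm (v), Db (VI), Eb (VII) — Bbm is indeed iv.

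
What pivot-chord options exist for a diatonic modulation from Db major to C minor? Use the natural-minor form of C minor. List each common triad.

Triads in Db major: Db major (I), Eb minor (ii), F minor (iii), Gb major (IV), Ab major (V), Bb minor (vi), C diminished (vii°).
Triads in C minor (natural minor): C minor (i), D diminished (ii°), Eb major (III), F minor (iv), G minor (v), Ab major (VI), Bb major (VII).
Shared triads with their functions: F minor (iii in Db major, iv in C minor); Ab major (V in Db major, VI in C minor).

Fm, Ab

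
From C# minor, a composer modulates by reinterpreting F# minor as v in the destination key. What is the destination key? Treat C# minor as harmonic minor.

B minor

The numeral v denotes a minor triad on scale degree 5. With F# on degree 5, the tonic of the new key is B.
Degree 5 carries a minor triad in natural-minor keys, so the destination is B minor.
Check: the diatonic triads of B minor (natural minor) are Bm (i), C#dim (ii°), D (III), Em (iv), F#m (v), G (VI), A (VII) — F# minor is indeed v.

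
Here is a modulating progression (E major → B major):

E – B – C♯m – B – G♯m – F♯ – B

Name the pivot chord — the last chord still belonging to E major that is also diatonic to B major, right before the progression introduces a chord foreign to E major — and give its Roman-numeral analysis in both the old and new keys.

Chords diatonic to E major: E, F♯m, G♯m, A, B, C♯m, D♯dim.
Reading the progression, the first chord not in that set is F♯, so the modulation leaves E major there.
The chord immediately before F♯ is G♯m, which is diatonic to both keys: iii in E major and vi in B major.

G♯m — iii in E major, vi in B major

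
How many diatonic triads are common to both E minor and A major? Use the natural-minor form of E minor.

Diatonic triads of E minor (natural minor): Em (i), F#dim (ii°), G (III), Am (iv), Bm (v), C (VI), D (VII).
Diatonic triads of A major: A (I), Bm (ii), C#m (iii), D (IV), E (V), F#m (vi), G#dim (vii°).
Matching root and quality in both lists: Bm, D.
That gives 2 common triads.

2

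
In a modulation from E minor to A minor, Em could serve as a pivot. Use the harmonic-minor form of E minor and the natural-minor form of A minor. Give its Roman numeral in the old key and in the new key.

i in E minor; v in A minor

The scale of E minor (harmonic minor) is E F# G A B C D#; E is degree 1, and the triad built there (E-G-B) is minor, so it is i.
The scale of A minor (natural minor) is A B C D E F G; E is degree 5, and the triad built there (E-G-B) is minor, so it is v.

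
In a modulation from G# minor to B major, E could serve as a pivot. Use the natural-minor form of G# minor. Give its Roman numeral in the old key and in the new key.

The scale of G# minor (natural minor) is G# A# B C# D# E F#; E is degree 6, and the triad built there (E-G#-B) is major, so it is VI.
The scale of B major is B C# D# E F# G# A#; E is degree 4, and the triad built there (E-G#-B) is major, so it is IV.

VI in G# minor; IV in B major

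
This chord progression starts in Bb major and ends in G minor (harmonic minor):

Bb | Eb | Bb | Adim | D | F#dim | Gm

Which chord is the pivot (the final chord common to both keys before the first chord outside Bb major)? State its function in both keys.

Adim — vii° in Bb major, ii° in G minor

Chords diatonic to Bb major: Bb, Cm, Dm, Eb, F, Gm, Adim.
Reading the progression, the first chord not in that set is D, so the modulation leaves Bb major there.
The chord immediately before D is Adim, which is diatonic to both keys: vii° in Bb major and ii° in G minor.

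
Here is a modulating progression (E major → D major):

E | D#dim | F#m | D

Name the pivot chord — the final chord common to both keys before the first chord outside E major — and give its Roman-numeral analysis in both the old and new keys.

F#m — ii in E major, iii in D major

Chords diatonic to E major: E, F#m, G#m, A, B, C#m, D#dim.
Reading the progression, the first chord not in that set is D, so the modulation leaves E major there.
The chord immediately before D is F#m, which is diatonic to both keys: ii in E major and iii in D major.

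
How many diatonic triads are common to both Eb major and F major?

Diatonic triads of Eb major: Eb (I), Fm (ii), Gm (iii), Ab (IV), Bb (V), Cm (vi), Ddim (vii°).
Diatonic triads of F major: F (I), Gm (ii), Am (iii), Bb (IV), C (V), Dm (vi), Edim (vii°).
Matching root and quality in both lists: Gm, Bb.
That gives 2 common triads.

2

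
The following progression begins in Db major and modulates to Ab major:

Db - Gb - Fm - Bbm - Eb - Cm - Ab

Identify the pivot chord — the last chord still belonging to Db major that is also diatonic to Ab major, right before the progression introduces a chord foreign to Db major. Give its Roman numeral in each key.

Chords diatonic to Db major: Db, Ebm, Fm, Gb, Ab, Bbm, Cdim.
Reading the progression, the first chord not in that set is Eb, so the modulation leaves Db major there.
The chord immediately before Eb is Bbm, which is diatonic to both keys: vi in Db major and ii in Ab major.

Bbm — vi in Db major, ii in Ab major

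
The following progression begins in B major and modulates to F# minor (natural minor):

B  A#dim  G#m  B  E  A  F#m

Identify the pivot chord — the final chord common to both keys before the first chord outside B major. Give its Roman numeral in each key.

E — IV in B major, VII in F# minor

Chords diatonic to B major: B, C#m, D#m, E, F#, G#m, A#dim.
Reading the progression, the first chord not in that set is A, so the modulation leaves B major there.
The chord immediately before A is E, which is diatonic to both keys: IV in B major and VII in F# minor.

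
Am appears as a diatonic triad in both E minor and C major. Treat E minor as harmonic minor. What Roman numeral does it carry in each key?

The scale of E minor (harmonic minor) is E F♯ G A B C D♯; A is degree 4, and the triad built there (A-C-E) is minor, so it is iv.
The scale of C major is C D E F G A B; A is degree 6, and the triad built there (A-C-E) is minor, so it is vi.

iv in E minor; vi in C major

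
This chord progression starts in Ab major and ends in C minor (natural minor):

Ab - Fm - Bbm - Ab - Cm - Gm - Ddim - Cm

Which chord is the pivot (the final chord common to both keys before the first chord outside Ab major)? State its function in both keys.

Cm — iii in Ab major, i in C minor

Chords diatonic to Ab major: Ab, Bbm, Cm, Db, Eb, Fm, Gdim.
Reading the progression, the first chord not in that set is Gm, so the modulation leaves Ab major there.
The chord immediately before Gm is Cm, which is diatonic to both keys: iii in Ab major and i in C minor.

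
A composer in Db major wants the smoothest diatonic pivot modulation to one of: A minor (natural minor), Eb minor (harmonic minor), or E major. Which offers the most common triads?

Triads of Db major: Db (I), Ebm (ii), Fm (iii), Gb (IV), Ab (V), Bbm (vi), Cdim (vii°).
A minor (natural minor) shares 0: none.
Eb minor (harmonic minor) shares 1: Ebm.
E major shares 0: none.
The most common triads (1) are shared with Eb minor.

Eb minor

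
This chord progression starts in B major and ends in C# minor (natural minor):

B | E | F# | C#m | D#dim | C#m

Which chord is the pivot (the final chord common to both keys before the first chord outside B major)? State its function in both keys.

Chords diatonic to B major: B, C#m, D#m, E, F#, G#m, A#dim.
Reading the progression, the first chord not in that set is D#dim, so the modulation leaves B major there.
The chord immediately before D#dim is C#m, which is diatonic to both keys: ii in B major and i in C# minor.

C#m — ii in B major, i in C# minor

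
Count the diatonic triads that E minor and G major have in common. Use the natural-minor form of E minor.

Diatonic triads of E minor (natural minor): Em (i), F#dim (ii°), G (III), Am (iv), Bm (v), C (VI), D (VII).
Diatonic triads of G major: G (I), Am (ii), Bm (iii), C (IV), D (V), Em (vi), F#dim (vii°).
Matching root and quality in both lists: Em, F#dim, G, Am, Bm, C, D.
That gives 7 common triads.

7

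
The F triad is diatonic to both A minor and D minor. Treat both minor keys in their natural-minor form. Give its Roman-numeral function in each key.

The scale of A minor (natural minor) is A B C D E F G; F is degree 6, and the triad built there (F-A-C) is major, so it is VI.
The scale of D minor (natural minor) is D E F G A Bb C; F is degree 3, and the triad built there (F-A-C) is major, so it is III.

VI in A minor; III in D minor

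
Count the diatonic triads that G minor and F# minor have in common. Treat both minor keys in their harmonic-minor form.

Diatonic triads of G minor (harmonic minor): Gm (i), Adim (ii°), Bbaug (III+), Cm (iv), D (V), Eb (VI), F#dim (vii°).
Diatonic triads of F# minor (harmonic minor): F#m (i), G#dim (ii°), Aaug (III+), Bm (iv), C# (V), D (VI), E#dim (vii°).
Matching root and quality in both lists: D.
That gives 1 common triad.

1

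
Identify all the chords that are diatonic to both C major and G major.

Triads in C major: C (I), Dm (ii), Em (iii), F (IV), G (V), Am (vi), Bdim (vii°).
Triads in G major: G (I), Am (ii), Bm (iii), C (IV), D (V), Em (vi), F#dim (vii°).
Shared triads with their functions: C (I in C major, IV in G major); Em (iii in C major, vi in G major); G (V in C major, I in G major); Am (vi in C major, ii in G major).

C, Em, G, Am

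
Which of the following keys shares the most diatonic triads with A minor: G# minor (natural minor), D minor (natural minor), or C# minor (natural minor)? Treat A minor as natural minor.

D minor

Triads of A minor (natural minor): A minor (i), B diminished (ii°), C major (III), D minor (iv), E minor (v), F major (VI), G major (VII).
G# minor (natural minor) shares 0: none.
D minor (natural minor) shares 4: Am, C, Dm, F.
C# minor (natural minor) shares 0: none.
The most common triads (4) are shared with D minor.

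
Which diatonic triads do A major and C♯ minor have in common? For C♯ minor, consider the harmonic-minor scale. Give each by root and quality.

A, C♯m, F♯m

Triads in A major: A major (I), B minor (ii), C♯ minor (iii), D major (IV), E major (V), F♯ minor (vi), G♯ diminished (vii°).
Triads in C♯ minor (harmonic minor): C♯ minor (i), D♯ diminished (ii°), E augmented (III+), F♯ minor (iv), G♯ major (V), A major (VI), B♯ diminished (vii°).
Shared triads with their functions: A major (I in A major, VI in C♯ minor); C♯ minor (iii in A major, i in C♯ minor); F♯ minor (vi in A major, iv in C♯ minor).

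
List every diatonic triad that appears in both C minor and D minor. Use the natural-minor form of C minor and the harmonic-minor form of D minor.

Triads in C minor (natural minor): C minor (i), D diminished (ii°), Eb major (III), F minor (iv), G minor (v), Ab major (VI), Bb major (VII).
Triads in D minor (harmonic minor): D minor (i), E diminished (ii°), F augmented (III+), G minor (iv), A major (V), Bb major (VI), C# diminished (vii°).
Shared triads with their functions: G minor (v in C minor, iv in D minor); Bb major (VII in C minor, VI in D minor).

Gm, Bb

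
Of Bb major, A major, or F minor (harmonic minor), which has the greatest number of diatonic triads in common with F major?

Triads of F major: F (I), Gm (ii), Am (iii), Bb (IV), C (V), Dm (vi), Edim (vii°).
Bb major shares 4: F, Gm, Bb, Dm.
A major shares 0: none.
F minor (harmonic minor) shares 2: C, Edim.
The most common triads (4) are shared with Bb major.

Bb major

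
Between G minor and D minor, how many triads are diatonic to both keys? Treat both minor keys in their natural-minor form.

Diatonic triads of G minor (natural minor): Gm (i), Adim (ii°), Bb (III), Cm (iv), Dm (v), Eb (VI), F (VII).
Diatonic triads of D minor (natural minor): Dm (i), Edim (ii°), F (III), Gm (iv), Am (v), Bb (VI), C (VII).
Matching root and quality in both lists: Gm, Bb, Dm, F.
That gives 4 common triads.

4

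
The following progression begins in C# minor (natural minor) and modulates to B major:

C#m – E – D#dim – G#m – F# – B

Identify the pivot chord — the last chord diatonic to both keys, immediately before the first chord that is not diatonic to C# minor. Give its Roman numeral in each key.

G#m — v in C# minor, vi in B major

Chords diatonic to C# minor: C#m, D#dim, E, F#m, G#m, A, B.
Reading the progression, the first chord not in that set is F#, so the modulation leaves C# minor there.
The chord immediately before F# is G#m, which is diatonic to both keys: v in C# minor and vi in B major.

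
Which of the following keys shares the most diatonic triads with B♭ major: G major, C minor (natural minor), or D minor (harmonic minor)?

C minor

Triads of B♭ major: B♭ major (I), C minor (ii), D minor (iii), E♭ major (IV), F major (V), G minor (vi), A diminished (vii°).
G major shares 0: none.
C minor (natural minor) shares 4: B♭, Cm, E♭, Gm.
D minor (harmonic minor) shares 3: B♭, Dm, Gm.
The most common triads (4) are shared with C minor.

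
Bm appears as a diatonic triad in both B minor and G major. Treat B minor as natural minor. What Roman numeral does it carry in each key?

The scale of B minor (natural minor) is B C# D E F# G A; B is degree 1, and the triad built there (B-D-F#) is minor, so it is i.
The scale of G major is G A B C D E F#; B is degree 3, and the triad built there (B-D-F#) is minor, so it is iii.

i in B minor; iii in G major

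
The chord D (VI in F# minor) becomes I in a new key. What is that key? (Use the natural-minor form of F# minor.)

The numeral I denotes a major triad on scale degree 1. With D on degree 1, the tonic of the new key is D.
Degree 1 carries a major triad in major keys, so the destination is D major.
Check: the diatonic triads of D major are D (I), Em (ii), F#m (iii), G (IV), A (V), Bm (vi), C#dim (vii°) — D is indeed I.

D major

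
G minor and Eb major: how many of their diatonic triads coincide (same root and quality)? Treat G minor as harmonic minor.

3

Diatonic triads of G minor (harmonic minor): Gm (i), Adim (ii°), Bbaug (III+), Cm (iv), D (V), Eb (VI), F#dim (vii°).
Diatonic triads of Eb major: Eb (I), Fm (ii), Gm (iii), Ab (IV), Bb (V), Cm (vi), Ddim (vii°).
Matching root and quality in both lists: Gm, Cm, Eb.
That gives 3 common triads.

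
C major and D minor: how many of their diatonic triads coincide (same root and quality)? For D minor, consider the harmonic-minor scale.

Diatonic triads of C major: C (I), Dm (ii), Em (iii), F (IV), G (V), Am (vi), Bdim (vii°).
Diatonic triads of D minor (harmonic minor): Dm (i), Edim (ii°), Faug (III+), Gm (iv), A (V), B♭ (VI), C♯dim (vii°).
Matching root and quality in both lists: Dm.
That gives 1 common triad.

1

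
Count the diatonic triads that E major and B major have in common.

4

Diatonic triads of E major: E major (I), F# minor (ii), G# minor (iii), A major (IV), B major (V), C# minor (vi), D# diminished (vii°).
Diatonic triads of B major: B major (I), C# minor (ii), D# minor (iii), E major (IV), F# major (V), G# minor (vi), A# diminished (vii°).
Matching root and quality in both lists: E major, G# minor, B major, C# minor.
That gives 4 common triads.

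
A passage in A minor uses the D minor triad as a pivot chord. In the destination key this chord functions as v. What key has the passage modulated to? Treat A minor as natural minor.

The numeral v denotes a minor triad on scale degree 5. With D on degree 5, the tonic of the new key is G.
Degree 5 carries a minor triad in natural-minor keys, so the destination is G minor.
Check: the diatonic triads of G minor (natural minor) are Gm (i), Adim (ii°), Bb (III), Cm (iv), Dm (v), Eb (VI), F (VII) — D minor is indeed v.

G minor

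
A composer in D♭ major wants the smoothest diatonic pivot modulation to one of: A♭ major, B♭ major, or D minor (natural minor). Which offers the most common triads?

A♭ major

Triads of D♭ major: D♭ (I), E♭m (ii), Fm (iii), G♭ (IV), A♭ (V), B♭m (vi), Cdim (vii°).
A♭ major shares 4: D♭, Fm, A♭, B♭m.
B♭ major shares 0: none.
D minor (natural minor) shares 0: none.
The most common triads (4) are shared with A♭ major.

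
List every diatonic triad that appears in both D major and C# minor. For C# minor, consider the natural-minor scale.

Triads in D major: D (I), Em (ii), F#m (iii), G (IV), A (V), Bm (vi), C#dim (vii°).
Triads in C# minor (natural minor): C#m (i), D#dim (ii°), E (III), F#m (iv), G#m (v), A (VI), B (VII).
Shared triads with their functions: F#m (iii in D major, iv in C# minor); A (V in D major, VI in C# minor).

F#m, A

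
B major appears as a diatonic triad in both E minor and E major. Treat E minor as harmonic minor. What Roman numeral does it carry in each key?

V in E minor; V in E major

The scale of E minor (harmonic minor) is E F# G A B C D#; B is degree 5, and the triad built there (B-D#-F#) is major, so it is V.
The scale of E major is E F# G# A B C# D#; B is degree 5, and the triad built there (B-D#-F#) is major, so it is V.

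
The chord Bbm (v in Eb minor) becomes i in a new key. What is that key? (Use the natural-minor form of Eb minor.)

Bb minor

The numeral i denotes a minor triad on scale degree 1. With Bb on degree 1, the tonic of the new key is Bb.
Degree 1 carries a minor triad in minor keys, so the destination is Bb minor.
Check: the diatonic triads of Bb minor (natural minor) are Bbm (i), Cdim (ii°), Db (III), Ebm (iv), Fm (v), Gb (VI), Ab (VII) — Bbm is indeed i.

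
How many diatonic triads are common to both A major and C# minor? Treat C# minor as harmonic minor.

Diatonic triads of A major: A major (I), B minor (ii), C# minor (iii), D major (IV), E major (V), F# minor (vi), G# diminished (vii°).
Diatonic triads of C# minor (harmonic minor): C# minor (i), D# diminished (ii°), E augmented (III+), F# minor (iv), G# major (V), A major (VI), B# diminished (vii°).
Matching root and quality in both lists: A major, C# minor, F# minor.
That gives 3 common triads.

3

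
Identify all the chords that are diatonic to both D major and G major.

Triads in D major: D major (I), E minor (ii), F# minor (iii), G major (IV), A major (V), B minor (vi), C# diminished (vii°).
Triads in G major: G major (I), A minor (ii), B minor (iii), C major (IV), D major (V), E minor (vi), F# diminished (vii°).
Shared triads with their functions: D major (I in D major, V in G major); E minor (ii in D major, vi in G major); G major (IV in D major, I in G major); B minor (vi in D major, iii in G major).

D, Em, G, Bm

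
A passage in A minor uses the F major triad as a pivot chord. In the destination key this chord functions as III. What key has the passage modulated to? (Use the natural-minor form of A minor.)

D minor

The numeral III denotes a major triad on scale degree 3. With F on degree 3, the tonic of the new key is D.
Degree 3 carries a major triad in natural-minor keys, so the destination is D minor.
Check: the diatonic triads of D minor (natural minor) are Dm (i), Edim (ii°), F (III), Gm (iv), Am (v), Bb (VI), C (VII) — F major is indeed III.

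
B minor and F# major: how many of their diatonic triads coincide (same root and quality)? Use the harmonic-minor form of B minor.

1

Diatonic triads of B minor (harmonic minor): B minor (i), C# diminished (ii°), D augmented (III+), E minor (iv), F# major (V), G major (VI), A# diminished (vii°).
Diatonic triads of F# major: F# major (I), G# minor (ii), A# minor (iii), B major (IV), C# major (V), D# minor (vi), E# diminished (vii°).
Matching root and quality in both lists: F# major.
That gives 1 common triad.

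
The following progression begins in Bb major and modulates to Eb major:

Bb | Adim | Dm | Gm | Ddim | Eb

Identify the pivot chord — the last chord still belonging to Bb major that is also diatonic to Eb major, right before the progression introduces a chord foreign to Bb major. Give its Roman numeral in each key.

Gm — vi in Bb major, iii in Eb major

Chords diatonic to Bb major: Bb, Cm, Dm, Eb, F, Gm, Adim.
Reading the progression, the first chord not in that set is Ddim, so the modulation leaves Bb major there.
The chord immediately before Ddim is Gm, which is diatonic to both keys: vi in Bb major and iii in Eb major.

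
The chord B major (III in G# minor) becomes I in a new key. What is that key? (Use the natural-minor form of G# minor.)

B major

The numeral I denotes a major triad on scale degree 1. With B on degree 1, the tonic of the new key is B.
Degree 1 carries a major triad in major keys, so the destination is B major.
Check: the diatonic triads of B major are B (I), C#m (ii), D#m (iii), E (IV), F# (V), G#m (vi), A#dim (vii°) — B major is indeed I.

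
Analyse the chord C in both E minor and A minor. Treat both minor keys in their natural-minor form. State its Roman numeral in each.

The scale of E minor (natural minor) is E F# G A B C D; C is degree 6, and the triad built there (C-E-G) is major, so it is VI.
The scale of A minor (natural minor) is A B C D E F G; C is degree 3, and the triad built there (C-E-G) is major, so it is III.

VI in E minor; III in A minor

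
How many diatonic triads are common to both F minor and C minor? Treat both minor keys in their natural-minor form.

4

Diatonic triads of F minor (natural minor): Fm (i), Gdim (ii°), Ab (III), Bbm (iv), Cm (v), Db (VI), Eb (VII).
Diatonic triads of C minor (natural minor): Cm (i), Ddim (ii°), Eb (III), Fm (iv), Gm (v), Ab (VI), Bb (VII).
Matching root and quality in both lists: Fm, Ab, Cm, Eb.
That gives 4 common triads.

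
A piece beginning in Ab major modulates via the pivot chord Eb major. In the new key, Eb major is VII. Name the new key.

The numeral VII denotes a major triad on scale degree 7. With Eb on degree 7, the tonic of the new key is F.
Degree 7 carries a major triad in natural-minor keys, so the destination is F minor.
Check: the diatonic triads of F minor (natural minor) are Fm (i), Gdim (ii°), Ab (III), Bbm (iv), Cm (v), Db (VI), Eb (VII) — Eb major is indeed VII.

F minor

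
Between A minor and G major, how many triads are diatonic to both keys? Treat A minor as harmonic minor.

Diatonic triads of A minor (harmonic minor): Am (i), Bdim (ii°), Caug (III+), Dm (iv), E (V), F (VI), G♯dim (vii°).
Diatonic triads of G major: G (I), Am (ii), Bm (iii), C (IV), D (V), Em (vi), F♯dim (vii°).
Matching root and quality in both lists: Am.
That gives 1 common triad.

1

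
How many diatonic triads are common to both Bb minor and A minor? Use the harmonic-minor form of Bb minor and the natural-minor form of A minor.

1

Diatonic triads of Bb minor (harmonic minor): Bbm (i), Cdim (ii°), Dbaug (III+), Ebm (iv), F (V), Gb (VI), Adim (vii°).
Diatonic triads of A minor (natural minor): Am (i), Bdim (ii°), C (III), Dm (iv), Em (v), F (VI), G (VII).
Matching root and quality in both lists: F.
That gives 1 common triad.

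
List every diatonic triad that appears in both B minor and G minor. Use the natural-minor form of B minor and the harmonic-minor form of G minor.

D

Triads in B minor (natural minor): Bm (i), C#dim (ii°), D (III), Em (iv), F#m (v), G (VI), A (VII).
Triads in G minor (harmonic minor): Gm (i), Adim (ii°), Bbaug (III+), Cm (iv), D (V), Eb (VI), F#dim (vii°).
Shared triads with their functions: D (III in B minor, V in G minor).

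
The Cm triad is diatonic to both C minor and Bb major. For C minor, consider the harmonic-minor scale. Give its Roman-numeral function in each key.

i in C minor; ii in Bb major

The scale of C minor (harmonic minor) is C D Eb F G Ab B; C is degree 1, and the triad built there (C-Eb-G) is minor, so it is i.
The scale of Bb major is Bb C D Eb F G A; C is degree 2, and the triad built there (C-Eb-G) is minor, so it is ii.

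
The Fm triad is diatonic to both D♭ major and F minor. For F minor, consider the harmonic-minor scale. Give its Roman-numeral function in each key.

The scale of D♭ major is D♭ E♭ F G♭ A♭ B♭ C; F is degree 3, and the triad built there (F-A♭-C) is minor, so it is iii.
The scale of F minor (harmonic minor) is F G A♭ B♭ C D♭ E; F is degree 1, and the triad built there (F-A♭-C) is minor, so it is i.

iii in D♭ major; i in F minor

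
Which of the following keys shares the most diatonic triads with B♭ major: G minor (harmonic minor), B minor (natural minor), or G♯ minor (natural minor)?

Triads of B♭ major: B♭ (I), Cm (ii), Dm (iii), E♭ (IV), F (V), Gm (vi), Adim (vii°).
G minor (harmonic minor) shares 4: Cm, E♭, Gm, Adim.
B minor (natural minor) shares 0: none.
G♯ minor (natural minor) shares 0: none.
The most common triads (4) are shared with G minor.

G minor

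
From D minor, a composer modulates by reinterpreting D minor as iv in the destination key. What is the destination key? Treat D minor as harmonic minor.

The numeral iv denotes a minor triad on scale degree 4. With D on degree 4, the tonic of the new key is A.
Degree 4 carries a minor triad in minor keys, so the destination is A minor.
Check: the diatonic triads of A minor (natural minor) are Am (i), Bdim (ii°), C (III), Dm (iv), Em (v), F (VI), G (VII) — D minor is indeed iv.

A minor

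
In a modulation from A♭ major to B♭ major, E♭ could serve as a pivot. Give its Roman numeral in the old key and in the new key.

The scale of A♭ major is A♭ B♭ C D♭ E♭ F G; E♭ is degree 5, and the triad built there (E♭-G-B♭) is major, so it is V.
The scale of B♭ major is B♭ C D E♭ F G A; E♭ is degree 4, and the triad built there (E♭-G-B♭) is major, so it is IV.

V in A♭ major; IV in B♭ major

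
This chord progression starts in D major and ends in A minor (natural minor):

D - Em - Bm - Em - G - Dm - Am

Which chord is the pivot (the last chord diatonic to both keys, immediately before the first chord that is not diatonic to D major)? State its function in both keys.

G — IV in D major, VII in A minor

Chords diatonic to D major: D, Em, F#m, G, A, Bm, C#dim.
Reading the progression, the first chord not in that set is Dm, so the modulation leaves D major there.
The chord immediately before Dm is G, which is diatonic to both keys: IV in D major and VII in A minor.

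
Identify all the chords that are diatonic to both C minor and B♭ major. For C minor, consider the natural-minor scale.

Triads in C minor (natural minor): C minor (i), D diminished (ii°), E♭ major (III), F minor (iv), G minor (v), A♭ major (VI), B♭ major (VII).
Triads in B♭ major: B♭ major (I), C minor (ii), D minor (iii), E♭ major (IV), F major (V), G minor (vi), A diminished (vii°).
Shared triads with their functions: C minor (i in C minor, ii in B♭ major); E♭ major (III in C minor, IV in B♭ major); G minor (v in C minor, vi in B♭ major); B♭ major (VII in C minor, I in B♭ major).

Cm, E♭, Gm, B♭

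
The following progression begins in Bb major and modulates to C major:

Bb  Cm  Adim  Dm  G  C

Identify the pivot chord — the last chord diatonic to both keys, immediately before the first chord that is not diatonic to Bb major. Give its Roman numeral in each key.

Dm — iii in Bb major, ii in C major

Chords diatonic to Bb major: Bb, Cm, Dm, Eb, F, Gm, Adim.
Reading the progression, the first chord not in that set is G, so the modulation leaves Bb major there.
The chord immediately before G is Dm, which is diatonic to both keys: iii in Bb major and ii in C major.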